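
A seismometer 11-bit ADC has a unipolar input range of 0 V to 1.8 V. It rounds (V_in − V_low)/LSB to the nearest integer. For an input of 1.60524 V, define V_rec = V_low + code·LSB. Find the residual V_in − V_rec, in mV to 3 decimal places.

0.357 mV

One LSB is 1.8 V / 2048 = 0.879 mV.
Scaled input = 1826.4064 LSBs, so code = 1826.
V_rec = 0 + 1826·0.000878906 = 1.6048828 V.
Difference: 0.000357187 V → 0.357 mV.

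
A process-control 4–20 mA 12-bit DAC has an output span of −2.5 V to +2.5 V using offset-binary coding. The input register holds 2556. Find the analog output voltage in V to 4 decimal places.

0.6201 V

LSB = 5 V / 2^12 = 1.221 mV.
V_out = (−2.5) + 2556 × 0.0012207 V = 0.620117 V.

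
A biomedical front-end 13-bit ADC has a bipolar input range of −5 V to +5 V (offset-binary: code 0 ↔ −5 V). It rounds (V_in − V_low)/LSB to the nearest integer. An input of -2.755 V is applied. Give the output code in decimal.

code 1839

With 8192 levels over 10 V, one step is 1.221 mV.
(-2.755 − (−5)) / 0.0012207 = 1839.104 LSBs.
Round → code 1839.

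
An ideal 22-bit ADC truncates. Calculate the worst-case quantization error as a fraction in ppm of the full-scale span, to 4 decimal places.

0.2384 ppm

Truncating → worst-case error = 1 LSB = V_FS/2^22, so 1e+06/4194304 = 0.238419 ppm of full scale.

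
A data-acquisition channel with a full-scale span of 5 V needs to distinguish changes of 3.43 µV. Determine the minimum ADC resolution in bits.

21 bits

Number of steps required ≥ 5 V / 3.43 µV = 1457725.95.
Need 2^N ≥ 1457725.95; 2^20 = 1048576, 2^21 = 2097152.
Minimum N = 21.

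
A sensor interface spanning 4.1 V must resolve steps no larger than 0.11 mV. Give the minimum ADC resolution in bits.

16 bits

Number of steps required ≥ 4.1 V / 0.11 mV = 37272.73.
Need 2^N ≥ 37272.73; 2^15 = 32768, 2^16 = 65536.
Minimum N = 16.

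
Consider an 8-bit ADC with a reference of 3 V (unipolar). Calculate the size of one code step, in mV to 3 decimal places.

Full-scale span = 3 V.
LSB = 3 / 2^8 = 3 / 256 = 0.0117188 V = 11.719 mV.

11.719 mV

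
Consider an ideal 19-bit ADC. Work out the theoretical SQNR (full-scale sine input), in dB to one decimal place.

SNR ≈ 6.02·N + 1.76 dB = 6.02·19 + 1.76 = 116.14 dB.

116.1 dB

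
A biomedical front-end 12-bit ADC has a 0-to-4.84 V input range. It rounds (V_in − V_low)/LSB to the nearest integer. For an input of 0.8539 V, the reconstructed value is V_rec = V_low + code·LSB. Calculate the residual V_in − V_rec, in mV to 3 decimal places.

Step size: 4.84 V ÷ 2^12 = 1.182 mV.
(0.8539 − 0)/0.00118164 = 722.6393; round gives code 723.
V_rec = 0 + 723·0.00118164 = 0.85432617 V.
Error = 0.8539 − 0.85432617 = -0.000426172 V = -0.426 mV.

-0.426 mV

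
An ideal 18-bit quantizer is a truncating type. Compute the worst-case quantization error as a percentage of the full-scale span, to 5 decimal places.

0.00038 %

Truncating → worst-case error = 1 LSB = V_FS/2^18, so 100/262144 = 0.00038147 % of full scale.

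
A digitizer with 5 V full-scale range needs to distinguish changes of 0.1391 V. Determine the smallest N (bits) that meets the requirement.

6 bits

Number of steps required ≥ 5 V / 0.1391 V = 35.95.
Need 2^N ≥ 35.95; 2^5 = 32, 2^6 = 64.
Minimum N = 6.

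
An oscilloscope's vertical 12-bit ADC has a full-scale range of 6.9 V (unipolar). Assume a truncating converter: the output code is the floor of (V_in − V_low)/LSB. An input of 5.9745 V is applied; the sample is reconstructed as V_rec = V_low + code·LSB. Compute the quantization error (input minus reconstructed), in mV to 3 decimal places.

Step size: 6.9 V ÷ 2^12 = 1.685 mV.
(5.9745 − 0)/0.00168457 = 3546.6017; ⌊·⌋ gives code 3546.
Code 3546 maps back to 0 + 3546×0.00168457 V = 5.9734863 V.
Difference: 0.00101367 V → 1.014 mV.

1.014 mV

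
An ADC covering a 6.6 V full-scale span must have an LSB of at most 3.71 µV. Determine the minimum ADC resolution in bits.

Number of steps required ≥ 6.6 V / 3.71 µV = 1778975.74.
Need 2^N ≥ 1778975.74; 2^20 = 1048576, 2^21 = 2097152.
Minimum N = 21.

21 bits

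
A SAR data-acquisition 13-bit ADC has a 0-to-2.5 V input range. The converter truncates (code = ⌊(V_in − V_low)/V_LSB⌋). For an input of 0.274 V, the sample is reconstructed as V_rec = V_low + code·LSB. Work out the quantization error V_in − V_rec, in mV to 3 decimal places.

0.257 mV

One LSB is 2.5 V / 8192 = 305.18 µV.
(V_in − V_low)/LSB = (0.274 − 0)/0.000305176 = 897.8432 → code 897 (floor).
Code 897 maps back to 0 + 897×0.000305176 V = 0.27374268 V.
V_in − V_rec = 0.000257324 V = 0.257 mV.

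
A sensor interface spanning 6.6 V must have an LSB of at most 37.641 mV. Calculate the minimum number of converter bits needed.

8 bits

Number of steps required ≥ 6.6 V / 37.641 mV = 175.34.
Need 2^N ≥ 175.34; 2^7 = 128, 2^8 = 256.
Minimum N = 8.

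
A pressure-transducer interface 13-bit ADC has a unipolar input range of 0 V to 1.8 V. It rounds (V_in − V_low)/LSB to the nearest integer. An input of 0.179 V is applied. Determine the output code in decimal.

code 815

Full-scale span = 1.8 V; LSB = 1.8/2^13 = 219.73 µV.
Input sits at 814.649 steps above V_low.
Round → code 815.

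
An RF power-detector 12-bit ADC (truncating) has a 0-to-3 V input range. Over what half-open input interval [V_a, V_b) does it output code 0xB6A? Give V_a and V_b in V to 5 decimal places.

LSB = 3/2^12 = 0.732 mV.
Code 0xB6A = 2922 decimal.
V_a = V_low + 2922·LSB = 2.14014 V; V_b = V_low + 2923·LSB = 2.14087 V.

[2.14014 V, 2.14087 V)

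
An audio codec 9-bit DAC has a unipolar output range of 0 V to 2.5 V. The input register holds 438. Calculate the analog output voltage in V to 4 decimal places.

2.1387 V

LSB = 2.5 V / 2^9 = 4.883 mV.
V_out = 0 + 438 × 0.00488281 V = 2.13867 V.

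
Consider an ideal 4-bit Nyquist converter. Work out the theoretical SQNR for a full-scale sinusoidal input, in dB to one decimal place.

SNR ≈ 6.02·N + 1.76 dB = 6.02·4 + 1.76 = 25.84 dB.

25.8 dB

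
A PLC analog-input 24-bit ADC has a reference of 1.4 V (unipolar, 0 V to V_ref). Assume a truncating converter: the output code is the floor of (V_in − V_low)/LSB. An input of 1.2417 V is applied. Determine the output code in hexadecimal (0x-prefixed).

With 16777216 levels over 1.4 V, one step is 0.08 µV.
(V_in − V_low)/LSB = (1.2417 − 0) / 8.34465e-08 = 14880192.219.
⌊·⌋(14880192.219) = 14880192.
In hexadecimal (0x-prefixed): 0xE30DC0.

code 0xE30DC0 (decimal 14880192)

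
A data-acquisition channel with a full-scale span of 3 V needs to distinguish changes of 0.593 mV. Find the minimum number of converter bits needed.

Number of steps required ≥ 3 V / 0.593 mV = 5059.02.
Need 2^N ≥ 5059.02; 2^12 = 4096, 2^13 = 8192.
Minimum N = 13.

13 bits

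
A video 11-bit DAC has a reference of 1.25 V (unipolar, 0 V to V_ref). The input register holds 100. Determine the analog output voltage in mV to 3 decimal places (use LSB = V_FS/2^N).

61.035 mV

LSB = 1.25 V / 2^11 = 0.610 mV.
V_out = 0 + 100 × 0.000610352 V = 0.0610352 V.
= 61.035 mV.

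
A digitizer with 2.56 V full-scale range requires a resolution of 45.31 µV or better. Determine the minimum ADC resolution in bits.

16 bits

Number of steps required ≥ 2.56 V / 45.31 µV = 56499.67.
Need 2^N ≥ 56499.67; 2^15 = 32768, 2^16 = 65536.
Minimum N = 16.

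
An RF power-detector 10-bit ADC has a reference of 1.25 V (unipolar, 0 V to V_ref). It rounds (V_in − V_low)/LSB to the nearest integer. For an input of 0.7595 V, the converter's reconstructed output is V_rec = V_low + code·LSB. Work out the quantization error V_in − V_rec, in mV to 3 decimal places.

0.223 mV

Step size: 1.25 V ÷ 2^10 = 1.221 mV.
(0.7595 − 0)/0.0012207 = 622.1824; round gives code 622.
Reconstructed: 0.75927734 V.
Difference: 0.000222656 V → 0.223 mV.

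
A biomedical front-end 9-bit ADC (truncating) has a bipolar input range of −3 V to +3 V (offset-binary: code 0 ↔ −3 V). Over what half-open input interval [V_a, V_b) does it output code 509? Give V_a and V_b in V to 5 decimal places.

LSB = 6/2^9 = 11.719 mV.
V_a = V_low + 509·LSB = 2.96484 V; V_b = V_low + 510·LSB = 2.97656 V.

[2.96484 V, 2.97656 V)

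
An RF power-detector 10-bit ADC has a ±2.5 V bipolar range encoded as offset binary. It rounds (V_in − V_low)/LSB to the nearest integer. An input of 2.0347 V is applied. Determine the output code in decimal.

code 929

LSB = 5 V / 1024 = 4.883 mV.
(2.0347 − (−2.5)) / 0.00488281 = 928.707 LSBs.
round(928.707) = 929.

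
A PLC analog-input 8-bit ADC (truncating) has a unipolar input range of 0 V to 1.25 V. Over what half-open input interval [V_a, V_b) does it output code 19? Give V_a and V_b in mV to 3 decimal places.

LSB = 1.25/2^8 = 4.883 mV.
V_a = V_low + 19·LSB = 0.0927734 V; V_b = V_low + 20·LSB = 0.0976562 V.

[92.773 mV, 97.656 mV)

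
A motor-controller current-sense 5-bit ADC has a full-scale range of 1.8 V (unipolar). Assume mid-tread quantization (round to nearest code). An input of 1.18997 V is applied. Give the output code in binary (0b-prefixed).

code 0b10101 (decimal 21)

Full-scale span = 1.8 V; LSB = 1.8/2^5 = 56.250 mV.
(1.18997 − 0) / 0.05625 = 21.155 LSBs.
round(21.155) = 21.
In binary (0b-prefixed): 0b10101.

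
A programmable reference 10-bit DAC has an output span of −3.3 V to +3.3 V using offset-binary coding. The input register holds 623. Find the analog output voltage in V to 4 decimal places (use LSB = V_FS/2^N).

0.7154 V

LSB = 6.6 V / 2^10 = 6.445 mV.
V_out = (−3.3) + 623 × 0.00644531 V = 0.71543 V.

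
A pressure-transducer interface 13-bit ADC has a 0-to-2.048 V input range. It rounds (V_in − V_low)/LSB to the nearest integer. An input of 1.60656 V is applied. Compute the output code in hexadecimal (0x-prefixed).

Full-scale span = 2.048 V; LSB = 2.048/2^13 = 250.00 µV.
Input sits at 6426.240 steps above V_low.
round(6426.240) = 6426.
In hexadecimal (0x-prefixed): 0x191A.

code 0x191A (decimal 6426)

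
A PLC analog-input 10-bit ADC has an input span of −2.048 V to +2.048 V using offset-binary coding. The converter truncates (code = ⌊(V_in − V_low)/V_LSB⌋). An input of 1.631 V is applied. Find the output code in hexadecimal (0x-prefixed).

With 1024 levels over 4.096 V, one step is 4.000 mV.
Input sits at 919.750 steps above V_low.
So the output code is 919.
In hexadecimal (0x-prefixed): 0x397.

code 0x397 (decimal 919)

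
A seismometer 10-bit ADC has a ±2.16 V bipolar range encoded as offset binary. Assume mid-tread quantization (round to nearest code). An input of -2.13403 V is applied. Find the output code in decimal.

LSB = 4.32 V / 1024 = 4.219 mV.
(-2.13403 − (−2.16)) / 0.00421875 = 6.156 LSBs.
round(6.156) = 6.

code 6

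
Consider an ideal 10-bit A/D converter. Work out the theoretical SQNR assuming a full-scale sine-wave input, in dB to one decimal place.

SNR ≈ 6.02·N + 1.76 dB = 6.02·10 + 1.76 = 61.96 dB.

62.0 dB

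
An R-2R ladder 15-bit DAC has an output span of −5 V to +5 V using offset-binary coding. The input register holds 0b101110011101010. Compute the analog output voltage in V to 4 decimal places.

2.2589 V

LSB = 10 V / 2^15 = 305.18 µV.
Code 0b101110011101010 = 23786 decimal.
V_out = (−5) + 23786 × 0.000305176 V = 2.25891 V.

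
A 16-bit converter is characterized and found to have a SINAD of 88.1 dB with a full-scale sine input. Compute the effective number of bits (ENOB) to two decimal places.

ENOB = (SINAD − 1.76) / 6.02 = (88.1 − 1.76)/6.02 = 14.342.

14.34 bits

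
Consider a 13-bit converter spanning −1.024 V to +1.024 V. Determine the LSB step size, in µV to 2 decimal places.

Full-scale span = 2.048 V.
LSB = 2.048 / 2^13 = 2.048 / 8192 = 0.00025 V = 250.00 µV.

250.00 µV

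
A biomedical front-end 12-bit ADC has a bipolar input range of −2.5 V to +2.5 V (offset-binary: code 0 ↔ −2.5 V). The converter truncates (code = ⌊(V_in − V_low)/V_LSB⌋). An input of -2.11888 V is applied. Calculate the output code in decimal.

code 312

With 4096 levels over 5 V, one step is 1.221 mV.
(V_in − V_low)/LSB = (-2.11888 − (−2.5)) / 0.0012207 = 312.214.
⌊·⌋(312.214) = 312.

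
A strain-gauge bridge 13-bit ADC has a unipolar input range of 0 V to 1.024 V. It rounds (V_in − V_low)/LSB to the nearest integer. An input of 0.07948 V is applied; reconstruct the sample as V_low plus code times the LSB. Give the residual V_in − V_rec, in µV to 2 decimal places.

-20.00 µV

LSB = 1.024/2^13 = 125.00 µV.
(0.07948 − 0)/0.000125 = 635.8400; round gives code 636.
Reconstructed: 0.0795 V.
V_in − V_rec = -2e-05 V = -20.00 µV.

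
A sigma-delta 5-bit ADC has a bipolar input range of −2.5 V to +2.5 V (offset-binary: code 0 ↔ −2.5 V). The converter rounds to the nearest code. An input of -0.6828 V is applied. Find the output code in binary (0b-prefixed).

LSB = 5 V / 32 = 156.250 mV.
Input sits at 11.630 steps above V_low.
round(11.630) = 12.
In binary (0b-prefixed): 0b1100.

code 0b1100 (decimal 12)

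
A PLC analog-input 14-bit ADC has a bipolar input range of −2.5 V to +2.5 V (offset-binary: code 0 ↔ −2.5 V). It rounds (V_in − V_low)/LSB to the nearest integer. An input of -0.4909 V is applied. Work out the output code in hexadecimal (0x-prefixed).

LSB = 5 V / 16384 = 305.18 µV.
Input sits at 6583.419 steps above V_low.
So the output code is 6583.
In hexadecimal (0x-prefixed): 0x19B7.

code 0x19B7 (decimal 6583)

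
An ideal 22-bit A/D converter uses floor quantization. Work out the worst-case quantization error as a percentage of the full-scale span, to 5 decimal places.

Truncating → worst-case error = 1 LSB = V_FS/2^22, so 100/4194304 = 2.38419e-05 % of full scale.

0.00002 %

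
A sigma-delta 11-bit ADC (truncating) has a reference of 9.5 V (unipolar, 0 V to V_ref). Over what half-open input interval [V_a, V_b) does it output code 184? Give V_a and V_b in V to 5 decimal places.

[0.85352 V, 0.85815 V)

LSB = 9.5/2^11 = 4.639 mV.
V_a = V_low + 184·LSB = 0.853516 V; V_b = V_low + 185·LSB = 0.858154 V.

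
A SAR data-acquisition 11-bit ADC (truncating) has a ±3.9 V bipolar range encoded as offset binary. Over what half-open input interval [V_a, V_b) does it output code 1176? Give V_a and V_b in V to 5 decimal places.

[0.57891 V, 0.58271 V)

LSB = 7.8/2^11 = 3.809 mV.
V_a = V_low + 1176·LSB = 0.578906 V; V_b = V_low + 1177·LSB = 0.582715 V.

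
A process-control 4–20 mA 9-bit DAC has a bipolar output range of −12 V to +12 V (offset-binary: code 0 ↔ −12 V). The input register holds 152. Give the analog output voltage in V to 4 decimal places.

-4.8750 V

LSB = 24 V / 2^9 = 46.875 mV.
V_out = (−12) + 152 × 0.046875 V = -4.875 V.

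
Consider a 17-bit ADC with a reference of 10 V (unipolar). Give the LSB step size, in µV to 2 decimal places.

76.29 µV

Full-scale span = 10 V.
LSB = 10 / 2^17 = 10 / 131072 = 7.62939e-05 V = 76.29 µV.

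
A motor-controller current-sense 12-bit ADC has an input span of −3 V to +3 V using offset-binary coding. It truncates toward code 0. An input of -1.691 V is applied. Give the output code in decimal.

LSB = 6 V / 4096 = 1.465 mV.
Input sits at 893.611 steps above V_low.
So the output code is 893.

code 893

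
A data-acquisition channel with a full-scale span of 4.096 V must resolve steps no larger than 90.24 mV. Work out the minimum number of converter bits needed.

6 bits

Number of steps required ≥ 4.096 V / 90.24 mV = 45.39.
Need 2^N ≥ 45.39; 2^5 = 32, 2^6 = 64.
Minimum N = 6.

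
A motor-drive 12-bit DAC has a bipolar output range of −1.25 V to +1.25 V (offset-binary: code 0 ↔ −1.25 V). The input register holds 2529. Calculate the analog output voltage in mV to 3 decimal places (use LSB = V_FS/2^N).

293.579 mV

LSB = 2.5 V / 2^12 = 0.610 mV.
V_out = (−1.25) + 2529 × 0.000610352 V = 0.293579 V.
= 293.579 mV.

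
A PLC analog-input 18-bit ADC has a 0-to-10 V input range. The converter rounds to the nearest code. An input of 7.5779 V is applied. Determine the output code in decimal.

code 198650

With 262144 levels over 10 V, one step is 38.15 µV.
Input sits at 198650.102 steps above V_low.
Round → code 198650.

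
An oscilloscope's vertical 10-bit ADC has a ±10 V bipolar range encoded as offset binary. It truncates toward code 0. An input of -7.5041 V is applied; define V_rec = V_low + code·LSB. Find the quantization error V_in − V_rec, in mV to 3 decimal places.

15.431 mV

LSB = 20/2^10 = 19.531 mV.
Scaled input = 127.7901 LSBs, so code = 127.
V_rec = (−10) + 127·0.0195312 = -7.5195312 V.
V_in − V_rec = 0.0154313 V = 15.431 mV.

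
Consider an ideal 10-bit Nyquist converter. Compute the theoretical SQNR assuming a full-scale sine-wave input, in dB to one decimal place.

62.0 dB

SNR ≈ 6.02·N + 1.76 dB = 6.02·10 + 1.76 = 61.96 dB.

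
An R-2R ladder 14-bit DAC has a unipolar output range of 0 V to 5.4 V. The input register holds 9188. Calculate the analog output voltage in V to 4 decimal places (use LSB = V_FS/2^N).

3.0283 V

LSB = 5.4 V / 2^14 = 329.59 µV.
V_out = 0 + 9188 × 0.00032959 V = 3.02827 V.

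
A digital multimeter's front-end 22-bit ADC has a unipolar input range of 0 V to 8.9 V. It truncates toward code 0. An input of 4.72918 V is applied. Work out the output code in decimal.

With 4194304 levels over 8.9 V, one step is 2.12 µV.
(4.72918 − 0) / 2.12193e-06 = 2228721.190 LSBs.
So the output code is 2228721.

code 2228721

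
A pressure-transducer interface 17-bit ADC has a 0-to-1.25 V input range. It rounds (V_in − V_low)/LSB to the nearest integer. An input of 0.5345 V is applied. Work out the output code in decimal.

With 131072 levels over 1.25 V, one step is 9.54 µV.
(0.5345 − 0) / 9.53674e-06 = 56046.387 LSBs.
round(56046.387) = 56046.

code 56046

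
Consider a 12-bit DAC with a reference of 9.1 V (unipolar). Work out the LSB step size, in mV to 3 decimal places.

Full-scale span = 9.1 V.
LSB = 9.1 / 2^12 = 9.1 / 4096 = 0.00222168 V = 2.222 mV.

2.222 mV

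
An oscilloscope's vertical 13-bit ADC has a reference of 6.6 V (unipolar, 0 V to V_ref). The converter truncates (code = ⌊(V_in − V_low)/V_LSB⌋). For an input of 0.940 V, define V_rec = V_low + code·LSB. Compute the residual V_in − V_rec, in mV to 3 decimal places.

One LSB is 6.6 V / 8192 = 0.806 mV.
(0.940 − 0)/0.000805664 = 1166.7394; ⌊·⌋ gives code 1166.
Code 1166 maps back to 0 + 1166×0.000805664 V = 0.9394043 V.
Error = 0.940 − 0.9394043 = 0.000595703 V = 0.596 mV.

0.596 mV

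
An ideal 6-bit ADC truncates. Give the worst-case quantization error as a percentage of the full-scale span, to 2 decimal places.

Truncating → worst-case error = 1 LSB = V_FS/2^6, so 100/64 = 1.5625 % of full scale.

1.56 %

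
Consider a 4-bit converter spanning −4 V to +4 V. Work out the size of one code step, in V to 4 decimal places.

Full-scale span = 8 V.
LSB = 8 / 2^4 = 8 / 16 = 0.5 V = 0.5000 V.

0.5000 V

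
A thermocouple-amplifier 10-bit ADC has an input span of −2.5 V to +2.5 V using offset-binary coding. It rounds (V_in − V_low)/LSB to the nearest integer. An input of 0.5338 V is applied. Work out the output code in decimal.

code 621

Full-scale span = 5 V; LSB = 5/2^10 = 4.883 mV.
(V_in − V_low)/LSB = (0.5338 − (−2.5)) / 0.00488281 = 621.322.
round(621.322) = 621.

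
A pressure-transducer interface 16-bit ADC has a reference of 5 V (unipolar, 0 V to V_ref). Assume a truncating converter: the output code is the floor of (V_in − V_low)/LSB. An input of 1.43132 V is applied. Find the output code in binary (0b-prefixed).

code 0b100100101001000 (decimal 18760)

With 65536 levels over 5 V, one step is 76.29 µV.
Input sits at 18760.598 steps above V_low.
⌊·⌋(18760.598) = 18760.
In binary (0b-prefixed): 0b100100101001000.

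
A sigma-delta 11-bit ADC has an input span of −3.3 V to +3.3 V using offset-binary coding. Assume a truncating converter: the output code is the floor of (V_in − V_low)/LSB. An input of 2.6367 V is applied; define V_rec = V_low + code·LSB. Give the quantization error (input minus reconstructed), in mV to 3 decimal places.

0.567 mV

One LSB is 6.6 V / 2048 = 3.223 mV.
(V_in − V_low)/LSB = (2.6367 − (−3.3))/0.00322266 = 1842.1760 → code 1842 (floor).
V_rec = (−3.3) + 1842·0.00322266 = 2.6361328 V.
Error = 2.6367 − 2.6361328 = 0.000567187 V = 0.567 mV.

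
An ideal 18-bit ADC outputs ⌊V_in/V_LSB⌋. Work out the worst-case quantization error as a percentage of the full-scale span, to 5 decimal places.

0.00038 %

Truncating → worst-case error = 1 LSB = V_FS/2^18, so 100/262144 = 0.00038147 % of full scale.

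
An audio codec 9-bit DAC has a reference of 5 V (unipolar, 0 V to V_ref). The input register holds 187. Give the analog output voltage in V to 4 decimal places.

1.8262 V

LSB = 5 V / 2^9 = 9.766 mV.
V_out = 0 + 187 × 0.00976562 V = 1.82617 V.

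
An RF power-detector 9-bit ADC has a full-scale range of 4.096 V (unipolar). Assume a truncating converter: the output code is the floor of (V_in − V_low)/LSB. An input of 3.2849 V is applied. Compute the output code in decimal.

code 410

Full-scale span = 4.096 V; LSB = 4.096/2^9 = 8.000 mV.
(V_in − V_low)/LSB = (3.2849 − 0) / 0.008 = 410.613.
So the output code is 410.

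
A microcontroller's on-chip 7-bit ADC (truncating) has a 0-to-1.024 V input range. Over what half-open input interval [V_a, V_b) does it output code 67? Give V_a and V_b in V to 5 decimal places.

[0.53600 V, 0.54400 V)

LSB = 1.024/2^7 = 8.000 mV.
V_a = V_low + 67·LSB = 0.536 V; V_b = V_low + 68·LSB = 0.544 V.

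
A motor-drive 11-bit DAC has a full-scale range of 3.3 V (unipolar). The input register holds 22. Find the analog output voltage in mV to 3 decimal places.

LSB = 3.3 V / 2^11 = 1.611 mV.
V_out = 0 + 22 × 0.00161133 V = 0.0354492 V.
= 35.449 mV.

35.449 mV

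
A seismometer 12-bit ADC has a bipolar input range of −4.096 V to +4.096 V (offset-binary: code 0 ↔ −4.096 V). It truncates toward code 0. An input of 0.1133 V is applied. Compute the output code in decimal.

code 2104

LSB = 8.192 V / 4096 = 2.000 mV.
Input sits at 2104.650 steps above V_low.
Floor → code 2104.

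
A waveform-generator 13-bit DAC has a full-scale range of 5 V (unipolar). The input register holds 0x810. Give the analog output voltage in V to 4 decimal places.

LSB = 5 V / 2^13 = 0.610 mV.
Code 0x810 = 2064 decimal.
V_out = 0 + 2064 × 0.000610352 V = 1.25977 V.

1.2598 V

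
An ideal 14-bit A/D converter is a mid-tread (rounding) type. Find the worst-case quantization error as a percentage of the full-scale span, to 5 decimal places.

0.00305 %

Rounding → worst-case error = ½ LSB = V_FS/2^15, so 100/32768 = 0.00305176 % of full scale.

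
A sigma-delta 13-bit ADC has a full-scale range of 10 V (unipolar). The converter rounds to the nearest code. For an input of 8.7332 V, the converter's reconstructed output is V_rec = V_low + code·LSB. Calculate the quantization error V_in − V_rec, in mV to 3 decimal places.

LSB = 10/2^13 = 1.221 mV.
(8.7332 − 0)/0.0012207 = 7154.2374; round gives code 7154.
V_rec = 0 + 7154·0.0012207 = 8.7329102 V.
Error = 8.7332 − 8.7329102 = 0.000289844 V = 0.290 mV.

0.290 mV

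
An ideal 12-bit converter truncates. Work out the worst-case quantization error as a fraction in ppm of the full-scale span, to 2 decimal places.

Truncating → worst-case error = 1 LSB = V_FS/2^12, so 1e+06/4096 = 244.141 ppm of full scale.

244.14 ppm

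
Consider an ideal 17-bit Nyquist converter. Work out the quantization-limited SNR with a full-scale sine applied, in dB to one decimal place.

104.1 dB

SNR ≈ 6.02·N + 1.76 dB = 6.02·17 + 1.76 = 104.10 dB.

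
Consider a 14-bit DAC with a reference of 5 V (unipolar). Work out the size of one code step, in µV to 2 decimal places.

305.18 µV

Full-scale span = 5 V.
LSB = 5 / 2^14 = 5 / 16384 = 0.000305176 V = 305.18 µV.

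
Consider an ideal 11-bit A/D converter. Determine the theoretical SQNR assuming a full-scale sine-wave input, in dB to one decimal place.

68.0 dB

SNR ≈ 6.02·N + 1.76 dB = 6.02·11 + 1.76 = 67.98 dB.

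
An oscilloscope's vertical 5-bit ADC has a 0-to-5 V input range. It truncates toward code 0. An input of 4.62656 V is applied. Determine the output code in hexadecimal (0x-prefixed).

LSB = 5 V / 32 = 156.250 mV.
(4.62656 − 0) / 0.15625 = 29.610 LSBs.
⌊·⌋(29.610) = 29.
In hexadecimal (0x-prefixed): 0x1D.

code 0x1D (decimal 29)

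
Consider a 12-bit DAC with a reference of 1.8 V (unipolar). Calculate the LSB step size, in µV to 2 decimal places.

439.45 µV

Full-scale span = 1.8 V.
LSB = 1.8 / 2^12 = 1.8 / 4096 = 0.000439453 V = 439.45 µV.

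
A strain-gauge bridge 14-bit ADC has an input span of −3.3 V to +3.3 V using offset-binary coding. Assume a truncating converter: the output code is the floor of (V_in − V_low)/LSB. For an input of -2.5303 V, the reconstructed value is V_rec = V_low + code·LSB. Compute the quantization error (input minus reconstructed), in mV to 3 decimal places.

0.291 mV

One LSB is 6.6 V / 16384 = 402.83 µV.
(-2.5303 − (−3.3))/0.000402832 = 1910.7219; ⌊·⌋ gives code 1910.
Reconstructed: -2.5305908 V.
Difference: 0.00029082 V → 0.291 mV.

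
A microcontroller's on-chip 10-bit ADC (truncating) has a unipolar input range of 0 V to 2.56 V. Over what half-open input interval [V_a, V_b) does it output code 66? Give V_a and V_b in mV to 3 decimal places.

[165.000 mV, 167.500 mV)

LSB = 2.56/2^10 = 2.500 mV.
V_a = V_low + 66·LSB = 0.165 V; V_b = V_low + 67·LSB = 0.1675 V.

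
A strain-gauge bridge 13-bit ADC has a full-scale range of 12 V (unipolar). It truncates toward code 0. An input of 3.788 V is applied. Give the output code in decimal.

Full-scale span = 12 V; LSB = 12/2^13 = 1.465 mV.
(V_in − V_low)/LSB = (3.788 − 0) / 0.00146484 = 2585.941.
So the output code is 2585.

code 2585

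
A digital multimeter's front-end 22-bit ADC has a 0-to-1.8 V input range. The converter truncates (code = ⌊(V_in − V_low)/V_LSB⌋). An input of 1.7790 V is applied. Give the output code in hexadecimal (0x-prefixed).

LSB = 1.8 V / 4194304 = 0.43 µV.
Input sits at 4145370.453 steps above V_low.
⌊·⌋(4145370.453) = 4145370.
In hexadecimal (0x-prefixed): 0x3F40DA.

code 0x3F40DA (decimal 4145370)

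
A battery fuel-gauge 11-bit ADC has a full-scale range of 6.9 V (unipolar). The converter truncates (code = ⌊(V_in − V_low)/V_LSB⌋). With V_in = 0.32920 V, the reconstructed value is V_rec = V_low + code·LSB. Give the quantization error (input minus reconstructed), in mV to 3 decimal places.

2.393 mV

Step size: 6.9 V ÷ 2^11 = 3.369 mV.
Scaled input = 97.7104 LSBs, so code = 97.
Reconstructed: 0.32680664 V.
Difference: 0.00239336 V → 2.393 mV.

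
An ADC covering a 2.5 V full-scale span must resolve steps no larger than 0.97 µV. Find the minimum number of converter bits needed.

22 bits

Number of steps required ≥ 2.5 V / 0.97 µV = 2577319.59.
Need 2^N ≥ 2577319.59; 2^21 = 2097152, 2^22 = 4194304.
Minimum N = 22.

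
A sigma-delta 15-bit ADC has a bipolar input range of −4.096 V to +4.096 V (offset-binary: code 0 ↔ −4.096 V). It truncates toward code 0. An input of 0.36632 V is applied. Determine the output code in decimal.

With 32768 levels over 8.192 V, one step is 250.00 µV.
(V_in − V_low)/LSB = (0.36632 − (−4.096)) / 0.00025 = 17849.280.
Floor → code 17849.

code 17849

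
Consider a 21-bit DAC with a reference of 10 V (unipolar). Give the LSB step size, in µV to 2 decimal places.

4.77 µV

Full-scale span = 10 V.
LSB = 10 / 2^21 = 10 / 2097152 = 4.76837e-06 V = 4.77 µV.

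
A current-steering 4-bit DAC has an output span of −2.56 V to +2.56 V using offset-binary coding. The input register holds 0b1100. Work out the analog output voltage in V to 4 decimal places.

LSB = 5.12 V / 2^4 = 320.000 mV.
Code 0b1100 = 12 decimal.
V_out = (−2.56) + 12 × 0.32 V = 1.28 V.

1.2800 V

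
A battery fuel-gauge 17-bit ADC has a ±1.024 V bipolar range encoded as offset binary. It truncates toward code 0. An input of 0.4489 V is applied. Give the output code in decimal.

Full-scale span = 2.048 V; LSB = 2.048/2^17 = 15.62 µV.
(0.4489 − (−1.024)) / 1.5625e-05 = 94265.600 LSBs.
Floor → code 94265.

code 94265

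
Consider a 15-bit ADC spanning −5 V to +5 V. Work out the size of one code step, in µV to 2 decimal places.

305.18 µV

Full-scale span = 10 V.
LSB = 10 / 2^15 = 10 / 32768 = 0.000305176 V = 305.18 µV.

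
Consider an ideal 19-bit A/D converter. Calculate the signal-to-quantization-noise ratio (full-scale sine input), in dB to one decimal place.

SNR ≈ 6.02·N + 1.76 dB = 6.02·19 + 1.76 = 116.14 dB.

116.1 dB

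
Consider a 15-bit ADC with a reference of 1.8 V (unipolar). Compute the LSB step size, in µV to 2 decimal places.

54.93 µV

Full-scale span = 1.8 V.
LSB = 1.8 / 2^15 = 1.8 / 32768 = 5.49316e-05 V = 54.93 µV.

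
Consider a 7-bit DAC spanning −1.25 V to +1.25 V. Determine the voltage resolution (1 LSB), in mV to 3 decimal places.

19.531 mV

Full-scale span = 2.5 V.
LSB = 2.5 / 2^7 = 2.5 / 128 = 0.0195312 V = 19.531 mV.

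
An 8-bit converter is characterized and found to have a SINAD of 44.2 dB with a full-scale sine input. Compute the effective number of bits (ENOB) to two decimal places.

ENOB = (SINAD − 1.76) / 6.02 = (44.2 − 1.76)/6.02 = 7.050.

7.05 bits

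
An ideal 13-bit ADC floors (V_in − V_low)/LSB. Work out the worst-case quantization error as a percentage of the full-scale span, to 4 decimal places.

0.0122 %

Truncating → worst-case error = 1 LSB = V_FS/2^13, so 100/8192 = 0.012207 % of full scale.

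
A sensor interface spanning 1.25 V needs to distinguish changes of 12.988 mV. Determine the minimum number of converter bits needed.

Number of steps required ≥ 1.25 V / 12.988 mV = 96.24.
Need 2^N ≥ 96.24; 2^6 = 64, 2^7 = 128.
Minimum N = 7.

7 bits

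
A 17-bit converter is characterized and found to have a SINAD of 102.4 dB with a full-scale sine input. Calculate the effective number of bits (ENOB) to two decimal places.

ENOB = (SINAD − 1.76) / 6.02 = (102.4 − 1.76)/6.02 = 16.718.

16.72 bits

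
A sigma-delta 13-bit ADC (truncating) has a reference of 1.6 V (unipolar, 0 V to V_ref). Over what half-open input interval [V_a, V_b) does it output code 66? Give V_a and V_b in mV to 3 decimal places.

[12.891 mV, 13.086 mV)

LSB = 1.6/2^13 = 195.31 µV.
V_a = V_low + 66·LSB = 0.0128906 V; V_b = V_low + 67·LSB = 0.0130859 V.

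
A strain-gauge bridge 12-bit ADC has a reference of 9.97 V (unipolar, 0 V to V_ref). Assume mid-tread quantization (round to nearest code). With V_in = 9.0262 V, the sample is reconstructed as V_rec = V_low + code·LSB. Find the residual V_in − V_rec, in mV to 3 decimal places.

0.624 mV

Step size: 9.97 V ÷ 2^12 = 2.434 mV.
(9.0262 − 0)/0.00243408 = 3708.2563; round gives code 3708.
V_rec = 0 + 3708·0.00243408 = 9.0255762 V.
Error = 9.0262 − 9.0255762 = 0.000623828 V = 0.624 mV.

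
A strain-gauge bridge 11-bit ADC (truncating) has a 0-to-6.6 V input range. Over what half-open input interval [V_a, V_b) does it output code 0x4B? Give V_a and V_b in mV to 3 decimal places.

[241.699 mV, 244.922 mV)

LSB = 6.6/2^11 = 3.223 mV.
Code 0x4B = 75 decimal.
V_a = V_low + 75·LSB = 0.241699 V; V_b = V_low + 76·LSB = 0.244922 V.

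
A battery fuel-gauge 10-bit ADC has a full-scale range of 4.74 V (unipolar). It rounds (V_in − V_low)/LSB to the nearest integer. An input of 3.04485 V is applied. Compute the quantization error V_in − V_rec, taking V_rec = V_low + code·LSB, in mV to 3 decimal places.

-0.970 mV

LSB = 4.74/2^10 = 4.629 mV.
(3.04485 − 0)/0.00462891 = 657.7904; round gives code 658.
Code 658 maps back to 0 + 658×0.00462891 V = 3.0458203 V.
Difference: -0.000970313 V → -0.970 mV.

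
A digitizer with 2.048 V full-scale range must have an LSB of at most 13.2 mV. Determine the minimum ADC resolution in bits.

Number of steps required ≥ 2.048 V / 13.2 mV = 155.15.
Need 2^N ≥ 155.15; 2^7 = 128, 2^8 = 256.
Minimum N = 8.

8 bits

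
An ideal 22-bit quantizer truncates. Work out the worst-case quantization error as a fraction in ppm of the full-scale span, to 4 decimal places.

Truncating → worst-case error = 1 LSB = V_FS/2^22, so 1e+06/4194304 = 0.238419 ppm of full scale.

0.2384 ppm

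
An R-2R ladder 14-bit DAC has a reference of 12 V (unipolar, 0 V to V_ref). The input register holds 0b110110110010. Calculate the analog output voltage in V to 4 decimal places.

LSB = 12 V / 2^14 = 0.732 mV.
Code 0b110110110010 = 3506 decimal.
V_out = 0 + 3506 × 0.000732422 V = 2.56787 V.

2.5679 V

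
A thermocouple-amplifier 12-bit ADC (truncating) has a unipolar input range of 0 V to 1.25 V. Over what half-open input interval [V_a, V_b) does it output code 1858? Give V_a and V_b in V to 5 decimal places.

[0.56702 V, 0.56732 V)

LSB = 1.25/2^12 = 305.18 µV.
V_a = V_low + 1858·LSB = 0.567017 V; V_b = V_low + 1859·LSB = 0.567322 V.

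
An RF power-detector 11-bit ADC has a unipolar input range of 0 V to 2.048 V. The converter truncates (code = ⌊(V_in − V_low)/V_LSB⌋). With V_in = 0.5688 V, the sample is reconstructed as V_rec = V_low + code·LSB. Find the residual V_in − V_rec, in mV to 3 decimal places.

0.800 mV

Step size: 2.048 V ÷ 2^11 = 1.000 mV.
(V_in − V_low)/LSB = (0.5688 − 0)/0.001 = 568.8000 → code 568 (floor).
Reconstructed: 0.568 V.
Error = 0.5688 − 0.568 = 0.0008 V = 0.800 mV.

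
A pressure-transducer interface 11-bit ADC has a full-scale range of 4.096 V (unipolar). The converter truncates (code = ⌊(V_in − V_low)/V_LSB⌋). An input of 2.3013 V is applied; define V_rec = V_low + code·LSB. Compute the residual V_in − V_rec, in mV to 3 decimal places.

1.300 mV

One LSB is 4.096 V / 2048 = 2.000 mV.
Scaled input = 1150.6500 LSBs, so code = 1150.
Reconstructed: 2.3 V.
V_in − V_rec = 0.0013 V = 1.300 mV.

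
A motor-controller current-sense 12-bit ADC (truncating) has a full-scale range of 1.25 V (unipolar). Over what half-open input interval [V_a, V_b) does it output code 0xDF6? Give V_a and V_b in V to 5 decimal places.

[1.09070 V, 1.09100 V)

LSB = 1.25/2^12 = 305.18 µV.
Code 0xDF6 = 3574 decimal.
V_a = V_low + 3574·LSB = 1.0907 V; V_b = V_low + 3575·LSB = 1.091 V.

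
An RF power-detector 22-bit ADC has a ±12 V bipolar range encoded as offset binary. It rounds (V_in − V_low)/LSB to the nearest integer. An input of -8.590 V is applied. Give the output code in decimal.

code 595941

LSB = 24 V / 4194304 = 5.72 µV.
Input sits at 595940.693 steps above V_low.
round(595940.693) = 595941.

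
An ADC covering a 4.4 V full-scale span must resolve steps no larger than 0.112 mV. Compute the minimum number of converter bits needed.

Number of steps required ≥ 4.4 V / 0.112 mV = 39285.71.
Need 2^N ≥ 39285.71; 2^15 = 32768, 2^16 = 65536.
Minimum N = 16.

16 bits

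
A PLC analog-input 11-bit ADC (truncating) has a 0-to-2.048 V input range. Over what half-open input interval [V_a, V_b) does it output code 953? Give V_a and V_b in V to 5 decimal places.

[0.95300 V, 0.95400 V)

LSB = 2.048/2^11 = 1.000 mV.
V_a = V_low + 953·LSB = 0.953 V; V_b = V_low + 954·LSB = 0.954 V.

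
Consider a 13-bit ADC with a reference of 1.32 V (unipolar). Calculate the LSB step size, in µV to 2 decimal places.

Full-scale span = 1.32 V.
LSB = 1.32 / 2^13 = 1.32 / 8192 = 0.000161133 V = 161.13 µV.

161.13 µV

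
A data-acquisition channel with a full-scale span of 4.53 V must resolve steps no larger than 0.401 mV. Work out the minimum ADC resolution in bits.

14 bits

Number of steps required ≥ 4.53 V / 0.401 mV = 11296.76.
Need 2^N ≥ 11296.76; 2^13 = 8192, 2^14 = 16384.
Minimum N = 14.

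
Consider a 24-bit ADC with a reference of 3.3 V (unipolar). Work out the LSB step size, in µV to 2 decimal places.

Full-scale span = 3.3 V.
LSB = 3.3 / 2^24 = 3.3 / 16777216 = 1.96695e-07 V = 0.20 µV.

0.20 µV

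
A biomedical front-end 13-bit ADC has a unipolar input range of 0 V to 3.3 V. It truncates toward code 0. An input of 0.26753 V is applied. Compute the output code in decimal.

LSB = 3.3 V / 8192 = 402.83 µV.
(0.26753 − 0) / 0.000402832 = 664.123 LSBs.
⌊·⌋(664.123) = 664.

code 664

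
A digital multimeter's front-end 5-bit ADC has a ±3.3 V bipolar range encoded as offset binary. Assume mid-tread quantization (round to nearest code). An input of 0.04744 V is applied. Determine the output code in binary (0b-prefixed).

LSB = 6.6 V / 32 = 206.250 mV.
(0.04744 − (−3.3)) / 0.20625 = 16.230 LSBs.
round(16.230) = 16.
In binary (0b-prefixed): 0b10000.

code 0b10000 (decimal 16)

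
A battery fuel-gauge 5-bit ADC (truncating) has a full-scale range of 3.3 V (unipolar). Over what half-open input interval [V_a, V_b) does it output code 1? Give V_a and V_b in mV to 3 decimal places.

[103.125 mV, 206.250 mV)

LSB = 3.3/2^5 = 103.125 mV.
V_a = V_low + 1·LSB = 0.103125 V; V_b = V_low + 2·LSB = 0.20625 V.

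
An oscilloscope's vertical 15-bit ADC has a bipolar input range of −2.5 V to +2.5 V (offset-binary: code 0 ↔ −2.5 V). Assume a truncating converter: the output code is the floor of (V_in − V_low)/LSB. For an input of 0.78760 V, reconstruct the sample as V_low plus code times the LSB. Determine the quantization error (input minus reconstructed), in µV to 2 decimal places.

One LSB is 5 V / 32768 = 152.59 µV.
(V_in − V_low)/LSB = (0.78760 − (−2.5))/0.000152588 = 21545.6154 → code 21545 (floor).
V_rec = (−2.5) + 21545·0.000152588 = 0.7875061 V.
Error = 0.78760 − 0.7875061 = 9.38965e-05 V = 93.90 µV.

93.90 µV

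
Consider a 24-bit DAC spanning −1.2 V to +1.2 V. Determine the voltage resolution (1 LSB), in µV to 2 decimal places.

0.14 µV

Full-scale span = 2.4 V.
LSB = 2.4 / 2^24 = 2.4 / 16777216 = 1.43051e-07 V = 0.14 µV.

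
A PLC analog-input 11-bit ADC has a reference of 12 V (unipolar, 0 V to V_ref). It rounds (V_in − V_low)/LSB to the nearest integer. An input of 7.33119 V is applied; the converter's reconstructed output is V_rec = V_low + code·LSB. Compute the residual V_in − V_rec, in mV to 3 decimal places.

LSB = 12/2^11 = 5.859 mV.
(V_in − V_low)/LSB = (7.33119 − 0)/0.00585938 = 1251.1898 → code 1251 (round).
Reconstructed: 7.3300781 V.
V_in − V_rec = 0.00111188 V = 1.112 mV.

1.112 mV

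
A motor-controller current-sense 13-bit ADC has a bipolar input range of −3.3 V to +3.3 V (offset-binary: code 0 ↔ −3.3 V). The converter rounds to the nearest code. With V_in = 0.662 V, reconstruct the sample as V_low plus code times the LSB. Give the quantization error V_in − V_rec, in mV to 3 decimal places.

LSB = 6.6/2^13 = 0.806 mV.
Scaled input = 4917.6824 LSBs, so code = 4918.
Code 4918 maps back to (−3.3) + 4918×0.000805664 V = 0.66225586 V.
Error = 0.662 − 0.66225586 = -0.000255859 V = -0.256 mV.

-0.256 mV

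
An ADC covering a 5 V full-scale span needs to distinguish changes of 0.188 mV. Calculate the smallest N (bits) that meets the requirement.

Number of steps required ≥ 5 V / 0.188 mV = 26595.74.
Need 2^N ≥ 26595.74; 2^14 = 16384, 2^15 = 32768.
Minimum N = 15.

15 bits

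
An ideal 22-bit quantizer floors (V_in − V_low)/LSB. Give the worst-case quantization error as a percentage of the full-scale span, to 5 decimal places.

0.00002 %

Truncating → worst-case error = 1 LSB = V_FS/2^22, so 100/4194304 = 2.38419e-05 % of full scale.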